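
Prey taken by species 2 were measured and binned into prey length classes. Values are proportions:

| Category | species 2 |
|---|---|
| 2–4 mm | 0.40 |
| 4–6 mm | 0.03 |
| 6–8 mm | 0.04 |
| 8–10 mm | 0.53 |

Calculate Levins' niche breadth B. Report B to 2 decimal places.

2.26

Σpᵢ² = 0.40² + 0.03² + 0.04² + 0.53² = 0.1600 + 0.0009 + 0.0016 + 0.2809 = 0.4434
B = 1 / 0.4434 = 2.2553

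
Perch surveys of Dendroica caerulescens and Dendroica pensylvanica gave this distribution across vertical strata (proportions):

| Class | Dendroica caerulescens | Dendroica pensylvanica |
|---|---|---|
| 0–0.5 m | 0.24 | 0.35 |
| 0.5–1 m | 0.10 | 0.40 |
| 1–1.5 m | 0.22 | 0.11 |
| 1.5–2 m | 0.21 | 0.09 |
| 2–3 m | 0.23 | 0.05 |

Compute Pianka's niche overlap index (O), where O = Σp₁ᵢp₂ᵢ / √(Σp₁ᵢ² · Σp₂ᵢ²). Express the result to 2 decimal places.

Σ p₁ᵢp₂ᵢ = 0.0840 + 0.0400 + 0.0242 + 0.0189 + 0.0115 = 0.1786
Σp_1ᵢ² = 0.24² + 0.10² + 0.22² + 0.21² + 0.23² = 0.0576 + 0.0100 + 0.0484 + 0.0441 + 0.0529 = 0.2130
Σp_2ᵢ² = 0.35² + 0.40² + 0.11² + 0.09² + 0.05² = 0.1225 + 0.1600 + 0.0121 + 0.0081 + 0.0025 = 0.3052
O = 0.1786 / √(0.2130 × 0.3052) = 0.1786 / 0.25497 = 0.7005

0.70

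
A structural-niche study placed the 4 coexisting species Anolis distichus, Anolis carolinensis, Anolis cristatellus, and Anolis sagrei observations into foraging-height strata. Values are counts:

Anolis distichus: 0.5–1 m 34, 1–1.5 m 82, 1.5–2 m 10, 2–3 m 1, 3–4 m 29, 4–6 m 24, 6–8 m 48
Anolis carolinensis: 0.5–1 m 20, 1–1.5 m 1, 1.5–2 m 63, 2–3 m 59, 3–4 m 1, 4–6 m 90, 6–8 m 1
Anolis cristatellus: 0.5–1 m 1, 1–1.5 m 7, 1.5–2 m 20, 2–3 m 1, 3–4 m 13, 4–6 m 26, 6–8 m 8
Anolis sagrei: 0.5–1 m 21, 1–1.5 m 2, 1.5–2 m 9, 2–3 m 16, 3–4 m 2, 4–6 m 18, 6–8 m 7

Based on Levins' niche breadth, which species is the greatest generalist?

Anolis sagrei

Proportions for Anolis distichus (n=228): 34/228=0.1491, 82/228=0.3596, 10/228=0.0439, 1/228=0.0044, 29/228=0.1272, 24/228=0.1053, 48/228=0.2105
Proportions for Anolis carolinensis (n=235): 20/235=0.0851, 1/235=0.0043, 63/235=0.2681, 59/235=0.2511, 1/235=0.0043, 90/235=0.3830, 1/235=0.0043
Proportions for Anolis cristatellus (n=76): 1/76=0.0132, 7/76=0.0921, 20/76=0.2632, 1/76=0.0132, 13/76=0.1711, 26/76=0.3421, 8/76=0.1053
Proportions for Anolis sagrei (n=75): 21/75=0.2800, 2/75=0.0267, 9/75=0.1200, 16/75=0.2133, 2/75=0.0267, 18/75=0.2400, 7/75=0.0933
Σp_distᵢ² = 0.1491² + 0.3596² + 0.0439² + 0.0044² + 0.1272² + 0.1053² + 0.2105² = 0.022231 + 0.129312 + 0.001927 + 0.000019 + 0.016180 + 0.011088 + 0.044310 = 0.225067
B_dist = 1 / 0.225067 = 4.4431
Σp_caroᵢ² = 0.0851² + 0.0043² + 0.2681² + 0.2511² + 0.0043² + 0.3830² + 0.0043² = 0.007242 + 0.000018 + 0.071878 + 0.063051 + 0.000018 + 0.146689 + 0.000018 = 0.288914
B_caro = 1 / 0.288914 = 3.4612
Σp_crisᵢ² = 0.0132² + 0.0921² + 0.2632² + 0.0132² + 0.1711² + 0.3421² + 0.1053² = 0.000174 + 0.008482 + 0.069274 + 0.000174 + 0.029275 + 0.117032 + 0.011088 = 0.235499
B_cris = 1 / 0.235499 = 4.2463
Σp_sagrᵢ² = 0.2800² + 0.0267² + 0.1200² + 0.2133² + 0.0267² + 0.2400² + 0.0933² = 0.078400 + 0.000713 + 0.014400 + 0.045497 + 0.000713 + 0.057600 + 0.008705 = 0.206028
B_sagr = 1 / 0.206028 = 4.8537
Highest B → broadest niche (most generalist): Anolis sagrei (B = 4.85).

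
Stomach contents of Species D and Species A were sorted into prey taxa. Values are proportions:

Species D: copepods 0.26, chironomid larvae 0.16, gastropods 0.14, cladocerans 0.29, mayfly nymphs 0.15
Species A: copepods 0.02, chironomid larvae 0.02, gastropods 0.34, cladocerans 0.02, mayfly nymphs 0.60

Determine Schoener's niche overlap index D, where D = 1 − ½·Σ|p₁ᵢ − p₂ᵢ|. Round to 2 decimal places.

0.35

Σ|p₁ᵢ − p₂ᵢ| = 0.24 + 0.14 + 0.20 + 0.27 + 0.45 = 1.30
D = 1 − ½ × 1.30 = 1 − 0.650 = 0.3500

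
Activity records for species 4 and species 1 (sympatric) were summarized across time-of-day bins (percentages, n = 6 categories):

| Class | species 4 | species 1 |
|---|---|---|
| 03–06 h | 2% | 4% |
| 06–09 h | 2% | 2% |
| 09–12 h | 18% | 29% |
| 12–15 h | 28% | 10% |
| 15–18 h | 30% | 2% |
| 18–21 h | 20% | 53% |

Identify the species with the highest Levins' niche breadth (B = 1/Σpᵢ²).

species 4

Convert percentages to proportions (divide by 100).
Σp_4ᵢ² = 0.02² + 0.02² + 0.18² + 0.28² + 0.30² + 0.20² = 0.0004 + 0.0004 + 0.0324 + 0.0784 + 0.0900 + 0.0400 = 0.2416
B_4 = 1 / 0.2416 = 4.1391
Σp_1ᵢ² = 0.04² + 0.02² + 0.29² + 0.10² + 0.02² + 0.53² = 0.0016 + 0.0004 + 0.0841 + 0.0100 + 0.0004 + 0.2809 = 0.3774
B_1 = 1 / 0.3774 = 2.6497
Highest B → broadest niche (most generalist): species 4 (B = 4.14).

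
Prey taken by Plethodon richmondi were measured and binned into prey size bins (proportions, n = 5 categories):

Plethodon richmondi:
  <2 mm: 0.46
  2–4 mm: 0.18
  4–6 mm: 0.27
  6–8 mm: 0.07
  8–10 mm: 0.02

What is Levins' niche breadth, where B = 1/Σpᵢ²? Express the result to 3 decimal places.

3.104

Σpᵢ² = 0.46² + 0.18² + 0.27² + 0.07² + 0.02² = 0.2116 + 0.0324 + 0.0729 + 0.0049 + 0.0004 = 0.3222
B = 1 / 0.3222 = 3.10366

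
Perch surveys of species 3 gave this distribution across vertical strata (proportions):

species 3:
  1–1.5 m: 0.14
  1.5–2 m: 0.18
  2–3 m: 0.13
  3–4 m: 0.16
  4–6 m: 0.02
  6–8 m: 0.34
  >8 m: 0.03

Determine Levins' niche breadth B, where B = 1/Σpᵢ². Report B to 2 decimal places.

Σpᵢ² = 0.14² + 0.18² + 0.13² + 0.16² + 0.02² + 0.34² + 0.03² = 0.0196 + 0.0324 + 0.0169 + 0.0256 + 0.0004 + 0.1156 + 0.0009 = 0.2114
B = 1 / 0.2114 = 4.7304

4.73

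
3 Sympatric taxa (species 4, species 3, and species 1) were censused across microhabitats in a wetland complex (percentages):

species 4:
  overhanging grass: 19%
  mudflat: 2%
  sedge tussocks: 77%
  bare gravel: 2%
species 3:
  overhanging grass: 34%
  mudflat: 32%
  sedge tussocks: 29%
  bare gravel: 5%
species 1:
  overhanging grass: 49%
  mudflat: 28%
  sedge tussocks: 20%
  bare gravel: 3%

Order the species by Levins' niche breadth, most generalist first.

Convert percentages to proportions (divide by 100).
Σp_4ᵢ² = 0.19² + 0.02² + 0.77² + 0.02² = 0.0361 + 0.0004 + 0.5929 + 0.0004 = 0.6298
B_4 = 1 / 0.6298 = 1.5878
Σp_3ᵢ² = 0.34² + 0.32² + 0.29² + 0.05² = 0.1156 + 0.1024 + 0.0841 + 0.0025 = 0.3046
B_3 = 1 / 0.3046 = 3.2830
Σp_1ᵢ² = 0.49² + 0.28² + 0.20² + 0.03² = 0.2401 + 0.0784 + 0.0400 + 0.0009 = 0.3594
B_1 = 1 / 0.3594 = 2.7824
Ranking by B (broadest → narrowest): species 3 (3.28) > species 1 (2.78) > species 4 (1.59)

species 3 > species 1 > species 4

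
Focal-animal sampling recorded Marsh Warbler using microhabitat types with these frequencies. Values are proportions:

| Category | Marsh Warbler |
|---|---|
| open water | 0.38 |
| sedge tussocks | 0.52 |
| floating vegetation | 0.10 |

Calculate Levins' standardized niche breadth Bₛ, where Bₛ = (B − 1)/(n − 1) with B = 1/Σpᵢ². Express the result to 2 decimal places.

0.68

Σpᵢ² = 0.38² + 0.52² + 0.10² = 0.1444 + 0.2704 + 0.0100 = 0.4248
B = 1 / 0.4248 = 2.3540
Bₛ = (B − 1)/(n − 1) = (2.3540 − 1)/(3 − 1) = 1.3540/2 = 0.6770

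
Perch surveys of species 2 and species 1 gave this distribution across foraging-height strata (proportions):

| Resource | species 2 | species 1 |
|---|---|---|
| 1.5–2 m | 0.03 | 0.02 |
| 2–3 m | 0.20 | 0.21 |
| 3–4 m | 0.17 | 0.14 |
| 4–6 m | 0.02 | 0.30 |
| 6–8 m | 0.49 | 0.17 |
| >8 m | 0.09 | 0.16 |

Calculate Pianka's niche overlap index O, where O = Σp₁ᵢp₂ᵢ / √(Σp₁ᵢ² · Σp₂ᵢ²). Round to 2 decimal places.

0.66

Σ p₁ᵢp₂ᵢ = 0.0006 + 0.0420 + 0.0238 + 0.0060 + 0.0833 + 0.0144 = 0.1701
Σp_1ᵢ² = 0.03² + 0.20² + 0.17² + 0.02² + 0.49² + 0.09² = 0.0009 + 0.0400 + 0.0289 + 0.0004 + 0.2401 + 0.0081 = 0.3184
Σp_2ᵢ² = 0.02² + 0.21² + 0.14² + 0.30² + 0.17² + 0.16² = 0.0004 + 0.0441 + 0.0196 + 0.0900 + 0.0289 + 0.0256 = 0.2086
O = 0.1701 / √(0.3184 × 0.2086) = 0.1701 / 0.25772 = 0.6600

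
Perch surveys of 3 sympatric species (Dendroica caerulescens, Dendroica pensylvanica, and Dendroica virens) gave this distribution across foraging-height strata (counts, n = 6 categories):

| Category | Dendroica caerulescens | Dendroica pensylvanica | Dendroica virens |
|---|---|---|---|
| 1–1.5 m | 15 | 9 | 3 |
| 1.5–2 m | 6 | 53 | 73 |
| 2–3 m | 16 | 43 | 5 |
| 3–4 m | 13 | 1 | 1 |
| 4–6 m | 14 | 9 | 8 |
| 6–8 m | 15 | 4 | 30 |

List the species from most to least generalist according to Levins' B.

Dendroica caerulescens > Dendroica pensylvanica > Dendroica virens

Proportions for Dendroica caerulescens (n=79): 15/79=0.1899, 6/79=0.0759, 16/79=0.2025, 13/79=0.1646, 14/79=0.1772, 15/79=0.1899
Proportions for Dendroica pensylvanica (n=119): 9/119=0.0756, 53/119=0.4454, 43/119=0.3613, 1/119=0.0084, 9/119=0.0756, 4/119=0.0336
Proportions for Dendroica virens (n=120): 3/120=0.0250, 73/120=0.6083, 5/120=0.0417, 1/120=0.0083, 8/120=0.0667, 30/120=0.2500
Σp_caerᵢ² = 0.1899² + 0.0759² + 0.2025² + 0.1646² + 0.1772² + 0.1899² = 0.036062 + 0.005761 + 0.041006 + 0.027093 + 0.031400 + 0.036062 = 0.177384
B_caer = 1 / 0.177384 = 5.6375
Σp_pensᵢ² = 0.0756² + 0.4454² + 0.3613² + 0.0084² + 0.0756² + 0.0336² = 0.005715 + 0.198381 + 0.130538 + 0.000071 + 0.005715 + 0.001129 = 0.341549
B_pens = 1 / 0.341549 = 2.9278
Σp_vireᵢ² = 0.0250² + 0.6083² + 0.0417² + 0.0083² + 0.0667² + 0.2500² = 0.000625 + 0.370029 + 0.001739 + 0.000069 + 0.004449 + 0.062500 = 0.439411
B_vire = 1 / 0.439411 = 2.2758
Ranking by B (broadest → narrowest): Dendroica caerulescens (5.64) > Dendroica pensylvanica (2.93) > Dendroica virens (2.28)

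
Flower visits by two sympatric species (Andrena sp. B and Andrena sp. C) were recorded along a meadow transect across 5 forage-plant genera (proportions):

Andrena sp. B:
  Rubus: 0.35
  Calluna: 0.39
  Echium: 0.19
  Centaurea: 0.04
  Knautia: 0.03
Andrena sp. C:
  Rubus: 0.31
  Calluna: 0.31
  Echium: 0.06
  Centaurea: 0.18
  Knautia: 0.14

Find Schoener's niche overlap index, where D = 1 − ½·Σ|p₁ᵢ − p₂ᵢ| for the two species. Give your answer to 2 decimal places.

Σ|p₁ᵢ − p₂ᵢ| = 0.04 + 0.08 + 0.13 + 0.14 + 0.11 = 0.50
D = 1 − ½ × 0.50 = 1 − 0.250 = 0.7500

0.75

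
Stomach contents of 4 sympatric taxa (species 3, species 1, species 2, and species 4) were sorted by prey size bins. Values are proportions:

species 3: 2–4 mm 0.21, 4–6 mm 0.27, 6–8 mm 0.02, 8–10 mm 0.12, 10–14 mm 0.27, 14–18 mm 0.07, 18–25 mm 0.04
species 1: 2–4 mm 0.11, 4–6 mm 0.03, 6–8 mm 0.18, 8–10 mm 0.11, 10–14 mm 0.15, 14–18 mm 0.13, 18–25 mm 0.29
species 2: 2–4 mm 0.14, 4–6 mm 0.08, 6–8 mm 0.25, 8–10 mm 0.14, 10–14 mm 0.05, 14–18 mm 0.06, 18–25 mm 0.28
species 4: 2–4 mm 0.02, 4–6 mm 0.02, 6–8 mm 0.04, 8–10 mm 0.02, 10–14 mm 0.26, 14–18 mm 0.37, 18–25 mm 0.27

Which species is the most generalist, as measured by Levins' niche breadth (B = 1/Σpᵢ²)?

species 1

Σp_3ᵢ² = 0.21² + 0.27² + 0.02² + 0.12² + 0.27² + 0.07² + 0.04² = 0.0441 + 0.0729 + 0.0004 + 0.0144 + 0.0729 + 0.0049 + 0.0016 = 0.2112
B_3 = 1 / 0.2112 = 4.7348
Σp_1ᵢ² = 0.11² + 0.03² + 0.18² + 0.11² + 0.15² + 0.13² + 0.29² = 0.0121 + 0.0009 + 0.0324 + 0.0121 + 0.0225 + 0.0169 + 0.0841 = 0.1810
B_1 = 1 / 0.1810 = 5.5249
Σp_2ᵢ² = 0.14² + 0.08² + 0.25² + 0.14² + 0.05² + 0.06² + 0.28² = 0.0196 + 0.0064 + 0.0625 + 0.0196 + 0.0025 + 0.0036 + 0.0784 = 0.1926
B_2 = 1 / 0.1926 = 5.1921
Σp_4ᵢ² = 0.02² + 0.02² + 0.04² + 0.02² + 0.26² + 0.37² + 0.27² = 0.0004 + 0.0004 + 0.0016 + 0.0004 + 0.0676 + 0.1369 + 0.0729 = 0.2802
B_4 = 1 / 0.2802 = 3.5689
Highest B → broadest niche (most generalist): species 1 (B = 5.52).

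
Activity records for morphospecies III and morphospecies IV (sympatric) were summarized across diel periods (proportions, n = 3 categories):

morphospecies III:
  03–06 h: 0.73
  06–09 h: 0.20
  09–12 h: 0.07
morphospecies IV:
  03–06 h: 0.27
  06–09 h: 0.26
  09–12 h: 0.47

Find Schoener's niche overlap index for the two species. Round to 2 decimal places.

0.54

Σ|p₁ᵢ − p₂ᵢ| = 0.46 + 0.06 + 0.40 = 0.92
D = 1 − ½ × 0.92 = 1 − 0.460 = 0.5400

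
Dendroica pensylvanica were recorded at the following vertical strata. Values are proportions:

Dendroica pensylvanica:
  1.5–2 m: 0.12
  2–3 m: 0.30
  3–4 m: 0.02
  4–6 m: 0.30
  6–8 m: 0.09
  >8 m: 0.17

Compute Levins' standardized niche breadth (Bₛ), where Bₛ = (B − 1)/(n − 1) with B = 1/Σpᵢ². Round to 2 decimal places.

0.66

Σpᵢ² = 0.12² + 0.30² + 0.02² + 0.30² + 0.09² + 0.17² = 0.0144 + 0.0900 + 0.0004 + 0.0900 + 0.0081 + 0.0289 = 0.2318
B = 1 / 0.2318 = 4.3141
Bₛ = (B − 1)/(n − 1) = (4.3141 − 1)/(6 − 1) = 3.3141/5 = 0.6628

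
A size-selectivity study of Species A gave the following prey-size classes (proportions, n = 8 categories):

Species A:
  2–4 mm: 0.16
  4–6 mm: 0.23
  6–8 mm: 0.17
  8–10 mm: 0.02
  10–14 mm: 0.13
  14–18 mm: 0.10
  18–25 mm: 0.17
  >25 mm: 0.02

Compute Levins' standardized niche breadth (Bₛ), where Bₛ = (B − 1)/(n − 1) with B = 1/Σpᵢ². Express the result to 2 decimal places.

Σpᵢ² = 0.16² + 0.23² + 0.17² + 0.02² + 0.13² + 0.10² + 0.17² + 0.02² = 0.0256 + 0.0529 + 0.0289 + 0.0004 + 0.0169 + 0.0100 + 0.0289 + 0.0004 = 0.1640
B = 1 / 0.1640 = 6.0976
Bₛ = (B − 1)/(n − 1) = (6.0976 − 1)/(8 − 1) = 5.0976/7 = 0.7282

0.73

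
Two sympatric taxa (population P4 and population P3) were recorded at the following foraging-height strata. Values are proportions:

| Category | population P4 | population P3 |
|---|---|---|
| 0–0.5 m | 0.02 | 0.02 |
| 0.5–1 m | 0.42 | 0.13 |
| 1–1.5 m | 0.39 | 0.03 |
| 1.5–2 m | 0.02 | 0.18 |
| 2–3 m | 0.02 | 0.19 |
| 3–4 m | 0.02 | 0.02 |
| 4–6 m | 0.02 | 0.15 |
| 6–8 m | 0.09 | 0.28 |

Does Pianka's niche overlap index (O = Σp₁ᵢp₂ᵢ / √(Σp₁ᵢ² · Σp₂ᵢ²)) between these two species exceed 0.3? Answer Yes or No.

Σ p₁ᵢp₂ᵢ = 0.0004 + 0.0546 + 0.0117 + 0.0036 + 0.0038 + 0.0004 + 0.0030 + 0.0252 = 0.1027
Σp_1ᵢ² = 0.02² + 0.42² + 0.39² + 0.02² + 0.02² + 0.02² + 0.02² + 0.09² = 0.0004 + 0.1764 + 0.1521 + 0.0004 + 0.0004 + 0.0004 + 0.0004 + 0.0081 = 0.3386
Σp_2ᵢ² = 0.02² + 0.13² + 0.03² + 0.18² + 0.19² + 0.02² + 0.15² + 0.28² = 0.0004 + 0.0169 + 0.0009 + 0.0324 + 0.0361 + 0.0004 + 0.0225 + 0.0784 = 0.1880
O = 0.1027 / √(0.3386 × 0.1880) = 0.1027 / 0.25230 = 0.4071
O = 0.4071 > 0.3 → Yes.

Yes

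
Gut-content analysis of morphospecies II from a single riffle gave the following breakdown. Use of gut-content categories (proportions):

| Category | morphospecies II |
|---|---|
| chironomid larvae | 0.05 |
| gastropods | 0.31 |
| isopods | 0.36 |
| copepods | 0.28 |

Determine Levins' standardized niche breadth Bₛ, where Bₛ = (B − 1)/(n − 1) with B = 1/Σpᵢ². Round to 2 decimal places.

Σpᵢ² = 0.05² + 0.31² + 0.36² + 0.28² = 0.0025 + 0.0961 + 0.1296 + 0.0784 = 0.3066
B = 1 / 0.3066 = 3.2616
Bₛ = (B − 1)/(n − 1) = (3.2616 − 1)/(4 − 1) = 2.2616/3 = 0.7539

0.75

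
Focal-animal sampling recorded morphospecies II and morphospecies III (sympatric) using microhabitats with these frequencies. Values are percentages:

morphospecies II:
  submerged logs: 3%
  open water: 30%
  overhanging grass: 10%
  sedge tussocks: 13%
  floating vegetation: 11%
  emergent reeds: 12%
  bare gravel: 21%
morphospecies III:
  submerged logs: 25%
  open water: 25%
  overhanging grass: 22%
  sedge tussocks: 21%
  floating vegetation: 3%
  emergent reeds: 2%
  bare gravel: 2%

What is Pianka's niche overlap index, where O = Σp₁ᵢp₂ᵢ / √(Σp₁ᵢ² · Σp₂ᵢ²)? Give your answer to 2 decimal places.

0.70

Convert percentages to proportions (divide by 100).
Σ p₁ᵢp₂ᵢ = 0.0075 + 0.0750 + 0.0220 + 0.0273 + 0.0033 + 0.0024 + 0.0042 = 0.1417
Σp_1ᵢ² = 0.03² + 0.30² + 0.10² + 0.13² + 0.11² + 0.12² + 0.21² = 0.0009 + 0.0900 + 0.0100 + 0.0169 + 0.0121 + 0.0144 + 0.0441 = 0.1884
Σp_2ᵢ² = 0.25² + 0.25² + 0.22² + 0.21² + 0.03² + 0.02² + 0.02² = 0.0625 + 0.0625 + 0.0484 + 0.0441 + 0.0009 + 0.0004 + 0.0004 = 0.2192
O = 0.1417 / √(0.1884 × 0.2192) = 0.1417 / 0.20322 = 0.6973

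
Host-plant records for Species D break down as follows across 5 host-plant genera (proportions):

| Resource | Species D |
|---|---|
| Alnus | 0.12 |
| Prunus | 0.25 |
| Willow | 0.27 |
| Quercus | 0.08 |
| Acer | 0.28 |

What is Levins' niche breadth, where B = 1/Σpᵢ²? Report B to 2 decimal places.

Σpᵢ² = 0.12² + 0.25² + 0.27² + 0.08² + 0.28² = 0.0144 + 0.0625 + 0.0729 + 0.0064 + 0.0784 = 0.2346
B = 1 / 0.2346 = 4.2626

4.26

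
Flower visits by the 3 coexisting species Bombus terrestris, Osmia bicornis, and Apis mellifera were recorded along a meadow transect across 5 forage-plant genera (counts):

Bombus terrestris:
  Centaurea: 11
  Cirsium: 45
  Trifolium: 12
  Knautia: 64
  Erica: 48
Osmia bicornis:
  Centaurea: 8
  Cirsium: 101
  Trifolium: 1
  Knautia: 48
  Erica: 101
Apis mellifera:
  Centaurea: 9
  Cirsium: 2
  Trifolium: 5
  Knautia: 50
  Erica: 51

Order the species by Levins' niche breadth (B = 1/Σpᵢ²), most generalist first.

Bombus terrestris > Osmia bicornis > Apis mellifera

Proportions for Bombus terrestris (n=180): 11/180=0.0611, 45/180=0.2500, 12/180=0.0667, 64/180=0.3556, 48/180=0.2667
Proportions for Osmia bicornis (n=259): 8/259=0.0309, 101/259=0.3900, 1/259=0.0039, 48/259=0.1853, 101/259=0.3900
Proportions for Apis mellifera (n=117): 9/117=0.0769, 2/117=0.0171, 5/117=0.0427, 50/117=0.4274, 51/117=0.4359
Σp_terrᵢ² = 0.0611² + 0.2500² + 0.0667² + 0.3556² + 0.2667² = 0.003733 + 0.062500 + 0.004449 + 0.126451 + 0.071129 = 0.268262
B_terr = 1 / 0.268262 = 3.7277
Σp_bicoᵢ² = 0.0309² + 0.3900² + 0.0039² + 0.1853² + 0.3900² = 0.000955 + 0.152100 + 0.000015 + 0.034336 + 0.152100 = 0.339506
B_bico = 1 / 0.339506 = 2.9455
Σp_mellᵢ² = 0.0769² + 0.0171² + 0.0427² + 0.4274² + 0.4359² = 0.005914 + 0.000292 + 0.001823 + 0.182671 + 0.190009 = 0.380709
B_mell = 1 / 0.380709 = 2.6267
Ranking by B (broadest → narrowest): Bombus terrestris (3.73) > Osmia bicornis (2.95) > Apis mellifera (2.63)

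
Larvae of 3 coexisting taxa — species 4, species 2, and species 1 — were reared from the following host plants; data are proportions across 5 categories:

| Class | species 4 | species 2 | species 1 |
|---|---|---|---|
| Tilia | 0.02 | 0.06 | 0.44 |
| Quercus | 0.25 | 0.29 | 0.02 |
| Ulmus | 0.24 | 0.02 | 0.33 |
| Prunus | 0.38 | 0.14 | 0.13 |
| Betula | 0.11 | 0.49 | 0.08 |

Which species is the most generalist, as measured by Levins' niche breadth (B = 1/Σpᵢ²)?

Σp_4ᵢ² = 0.02² + 0.25² + 0.24² + 0.38² + 0.11² = 0.0004 + 0.0625 + 0.0576 + 0.1444 + 0.0121 = 0.2770
B_4 = 1 / 0.2770 = 3.6101
Σp_2ᵢ² = 0.06² + 0.29² + 0.02² + 0.14² + 0.49² = 0.0036 + 0.0841 + 0.0004 + 0.0196 + 0.2401 = 0.3478
B_2 = 1 / 0.3478 = 2.8752
Σp_1ᵢ² = 0.44² + 0.02² + 0.33² + 0.13² + 0.08² = 0.1936 + 0.0004 + 0.1089 + 0.0169 + 0.0064 = 0.3262
B_1 = 1 / 0.3262 = 3.0656
Highest B → broadest niche (most generalist): species 4 (B = 3.61).

species 4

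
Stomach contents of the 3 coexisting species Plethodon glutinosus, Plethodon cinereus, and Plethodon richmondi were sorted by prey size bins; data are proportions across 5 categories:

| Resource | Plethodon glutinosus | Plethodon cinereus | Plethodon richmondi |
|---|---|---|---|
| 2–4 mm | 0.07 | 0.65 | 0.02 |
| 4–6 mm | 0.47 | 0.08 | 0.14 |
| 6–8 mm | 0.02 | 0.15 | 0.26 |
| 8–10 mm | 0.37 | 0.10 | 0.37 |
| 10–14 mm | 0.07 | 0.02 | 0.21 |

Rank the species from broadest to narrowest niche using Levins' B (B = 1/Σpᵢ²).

Σp_glutᵢ² = 0.07² + 0.47² + 0.02² + 0.37² + 0.07² = 0.0049 + 0.2209 + 0.0004 + 0.1369 + 0.0049 = 0.3680
B_glut = 1 / 0.3680 = 2.7174
Σp_cineᵢ² = 0.65² + 0.08² + 0.15² + 0.10² + 0.02² = 0.4225 + 0.0064 + 0.0225 + 0.0100 + 0.0004 = 0.4618
B_cine = 1 / 0.4618 = 2.1654
Σp_richᵢ² = 0.02² + 0.14² + 0.26² + 0.37² + 0.21² = 0.0004 + 0.0196 + 0.0676 + 0.1369 + 0.0441 = 0.2686
B_rich = 1 / 0.2686 = 3.7230
Ranking by B (broadest → narrowest): Plethodon richmondi (3.72) > Plethodon glutinosus (2.72) > Plethodon cinereus (2.17)

Plethodon richmondi > Plethodon glutinosus > Plethodon cinereus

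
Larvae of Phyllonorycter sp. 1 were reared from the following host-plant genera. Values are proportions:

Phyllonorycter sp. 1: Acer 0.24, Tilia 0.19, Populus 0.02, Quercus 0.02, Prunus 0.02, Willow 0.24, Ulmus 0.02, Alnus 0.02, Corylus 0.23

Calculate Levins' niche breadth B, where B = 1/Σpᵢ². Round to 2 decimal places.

4.85

Σpᵢ² = 0.24² + 0.19² + 0.02² + 0.02² + 0.02² + 0.24² + 0.02² + 0.02² + 0.23² = 0.0576 + 0.0361 + 0.0004 + 0.0004 + 0.0004 + 0.0576 + 0.0004 + 0.0004 + 0.0529 = 0.2062
B = 1 / 0.2062 = 4.8497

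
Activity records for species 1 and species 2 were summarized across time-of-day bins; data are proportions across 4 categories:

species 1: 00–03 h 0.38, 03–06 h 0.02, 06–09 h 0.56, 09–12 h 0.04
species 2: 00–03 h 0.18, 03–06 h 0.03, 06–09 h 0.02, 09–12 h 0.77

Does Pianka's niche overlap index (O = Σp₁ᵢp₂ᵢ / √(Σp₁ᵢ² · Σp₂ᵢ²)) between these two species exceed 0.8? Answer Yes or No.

Σ p₁ᵢp₂ᵢ = 0.0684 + 0.0006 + 0.0112 + 0.0308 = 0.1110
Σp_1ᵢ² = 0.38² + 0.02² + 0.56² + 0.04² = 0.1444 + 0.0004 + 0.3136 + 0.0016 = 0.4600
Σp_2ᵢ² = 0.18² + 0.03² + 0.02² + 0.77² = 0.0324 + 0.0009 + 0.0004 + 0.5929 = 0.6266
O = 0.1110 / √(0.4600 × 0.6266) = 0.1110 / 0.53688 = 0.2068
O = 0.2068 < 0.8 → No.

No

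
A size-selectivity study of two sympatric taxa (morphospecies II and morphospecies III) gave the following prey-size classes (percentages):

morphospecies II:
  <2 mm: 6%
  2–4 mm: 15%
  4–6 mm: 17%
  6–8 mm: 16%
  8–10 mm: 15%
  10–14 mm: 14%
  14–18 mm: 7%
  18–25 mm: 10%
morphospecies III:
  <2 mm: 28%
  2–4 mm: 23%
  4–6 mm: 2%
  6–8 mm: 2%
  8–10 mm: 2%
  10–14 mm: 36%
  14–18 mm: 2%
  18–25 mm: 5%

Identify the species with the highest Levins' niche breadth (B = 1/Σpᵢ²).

morphospecies II

Convert percentages to proportions (divide by 100).
Σp_IIᵢ² = 0.06² + 0.15² + 0.17² + 0.16² + 0.15² + 0.14² + 0.07² + 0.10² = 0.0036 + 0.0225 + 0.0289 + 0.0256 + 0.0225 + 0.0196 + 0.0049 + 0.0100 = 0.1376
B_II = 1 / 0.1376 = 7.2674
Σp_IIIᵢ² = 0.28² + 0.23² + 0.02² + 0.02² + 0.02² + 0.36² + 0.02² + 0.05² = 0.0784 + 0.0529 + 0.0004 + 0.0004 + 0.0004 + 0.1296 + 0.0004 + 0.0025 = 0.2650
B_III = 1 / 0.2650 = 3.7736
Highest B → broadest niche (most generalist): morphospecies II (B = 7.27).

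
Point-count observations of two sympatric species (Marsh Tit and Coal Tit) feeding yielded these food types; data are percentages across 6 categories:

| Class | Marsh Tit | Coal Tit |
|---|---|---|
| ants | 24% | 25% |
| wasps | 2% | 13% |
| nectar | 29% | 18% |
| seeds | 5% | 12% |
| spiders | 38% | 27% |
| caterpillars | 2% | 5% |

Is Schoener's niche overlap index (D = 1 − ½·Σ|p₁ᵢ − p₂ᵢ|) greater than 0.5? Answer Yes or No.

Yes

Convert percentages to proportions (divide by 100).
Σ|p₁ᵢ − p₂ᵢ| = 0.01 + 0.11 + 0.11 + 0.07 + 0.11 + 0.03 = 0.44
D = 1 − ½ × 0.44 = 1 − 0.220 = 0.7800
D = 0.7800 > 0.5 → Yes.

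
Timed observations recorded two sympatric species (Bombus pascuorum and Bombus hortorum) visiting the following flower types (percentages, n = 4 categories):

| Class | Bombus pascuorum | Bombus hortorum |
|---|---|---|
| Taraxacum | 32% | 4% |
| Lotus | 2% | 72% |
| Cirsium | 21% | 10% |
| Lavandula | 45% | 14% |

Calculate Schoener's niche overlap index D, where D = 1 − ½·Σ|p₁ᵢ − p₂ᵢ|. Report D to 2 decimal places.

Convert percentages to proportions (divide by 100).
Σ|p₁ᵢ − p₂ᵢ| = 0.28 + 0.70 + 0.11 + 0.31 = 1.40
D = 1 − ½ × 1.40 = 1 − 0.700 = 0.3000

0.30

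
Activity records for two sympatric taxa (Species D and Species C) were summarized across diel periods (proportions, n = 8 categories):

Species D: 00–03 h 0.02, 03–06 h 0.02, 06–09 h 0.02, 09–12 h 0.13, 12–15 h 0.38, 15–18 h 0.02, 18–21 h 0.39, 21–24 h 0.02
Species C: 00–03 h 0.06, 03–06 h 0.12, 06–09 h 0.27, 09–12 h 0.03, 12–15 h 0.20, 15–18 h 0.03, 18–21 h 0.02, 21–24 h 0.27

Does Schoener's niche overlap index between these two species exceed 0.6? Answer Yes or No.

Σ|p₁ᵢ − p₂ᵢ| = 0.04 + 0.10 + 0.25 + 0.10 + 0.18 + 0.01 + 0.37 + 0.25 = 1.30
D = 1 − ½ × 1.30 = 1 − 0.650 = 0.3500
D = 0.3500 < 0.6 → No.

No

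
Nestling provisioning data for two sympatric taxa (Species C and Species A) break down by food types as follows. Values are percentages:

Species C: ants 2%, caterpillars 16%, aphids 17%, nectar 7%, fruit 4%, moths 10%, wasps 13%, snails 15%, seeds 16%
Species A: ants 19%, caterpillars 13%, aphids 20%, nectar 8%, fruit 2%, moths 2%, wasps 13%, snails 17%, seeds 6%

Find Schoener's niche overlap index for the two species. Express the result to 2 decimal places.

Convert percentages to proportions (divide by 100).
Σ|p₁ᵢ − p₂ᵢ| = 0.17 + 0.03 + 0.03 + 0.01 + 0.02 + 0.08 + 0.00 + 0.02 + 0.10 = 0.46
D = 1 − ½ × 0.46 = 1 − 0.230 = 0.7700

0.77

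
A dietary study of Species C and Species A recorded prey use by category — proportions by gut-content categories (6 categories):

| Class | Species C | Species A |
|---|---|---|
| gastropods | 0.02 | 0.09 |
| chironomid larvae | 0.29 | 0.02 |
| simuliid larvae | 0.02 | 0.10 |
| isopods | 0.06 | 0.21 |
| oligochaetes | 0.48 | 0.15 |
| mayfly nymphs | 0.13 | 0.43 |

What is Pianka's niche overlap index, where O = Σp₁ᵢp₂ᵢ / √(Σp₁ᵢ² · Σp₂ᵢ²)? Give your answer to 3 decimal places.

0.498

Σ p₁ᵢp₂ᵢ = 0.0018 + 0.0058 + 0.0020 + 0.0126 + 0.0720 + 0.0559 = 0.1501
Σp_1ᵢ² = 0.02² + 0.29² + 0.02² + 0.06² + 0.48² + 0.13² = 0.0004 + 0.0841 + 0.0004 + 0.0036 + 0.2304 + 0.0169 = 0.3358
Σp_2ᵢ² = 0.09² + 0.02² + 0.10² + 0.21² + 0.15² + 0.43² = 0.0081 + 0.0004 + 0.0100 + 0.0441 + 0.0225 + 0.1849 = 0.2700
O = 0.1501 / √(0.3358 × 0.2700) = 0.1501 / 0.301108 = 0.49849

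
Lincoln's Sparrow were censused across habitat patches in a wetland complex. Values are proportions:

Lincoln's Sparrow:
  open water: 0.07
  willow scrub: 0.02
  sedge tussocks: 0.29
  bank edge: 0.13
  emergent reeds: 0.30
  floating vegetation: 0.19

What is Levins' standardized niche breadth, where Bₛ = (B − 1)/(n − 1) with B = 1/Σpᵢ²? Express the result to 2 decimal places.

Σpᵢ² = 0.07² + 0.02² + 0.29² + 0.13² + 0.30² + 0.19² = 0.0049 + 0.0004 + 0.0841 + 0.0169 + 0.0900 + 0.0361 = 0.2324
B = 1 / 0.2324 = 4.3029
Bₛ = (B − 1)/(n − 1) = (4.3029 − 1)/(6 − 1) = 3.3029/5 = 0.6606

0.66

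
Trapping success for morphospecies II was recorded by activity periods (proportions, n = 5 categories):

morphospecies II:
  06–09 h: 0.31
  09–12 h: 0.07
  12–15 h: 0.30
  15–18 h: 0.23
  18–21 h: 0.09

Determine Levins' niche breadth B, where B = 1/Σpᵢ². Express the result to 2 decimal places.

Σpᵢ² = 0.31² + 0.07² + 0.30² + 0.23² + 0.09² = 0.0961 + 0.0049 + 0.0900 + 0.0529 + 0.0081 = 0.2520
B = 1 / 0.2520 = 3.9683

3.97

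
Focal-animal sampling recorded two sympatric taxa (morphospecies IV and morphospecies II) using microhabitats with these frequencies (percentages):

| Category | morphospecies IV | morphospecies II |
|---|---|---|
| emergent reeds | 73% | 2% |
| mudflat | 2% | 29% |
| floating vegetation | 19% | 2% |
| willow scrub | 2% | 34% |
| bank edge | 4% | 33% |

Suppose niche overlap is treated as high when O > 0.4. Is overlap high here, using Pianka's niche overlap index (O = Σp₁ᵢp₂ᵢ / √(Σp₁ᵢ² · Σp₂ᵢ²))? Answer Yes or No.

No

Convert percentages to proportions (divide by 100).
Σ p₁ᵢp₂ᵢ = 0.0146 + 0.0058 + 0.0038 + 0.0068 + 0.0132 = 0.0442
Σp_1ᵢ² = 0.73² + 0.02² + 0.19² + 0.02² + 0.04² = 0.5329 + 0.0004 + 0.0361 + 0.0004 + 0.0016 = 0.5714
Σp_2ᵢ² = 0.02² + 0.29² + 0.02² + 0.34² + 0.33² = 0.0004 + 0.0841 + 0.0004 + 0.1156 + 0.1089 = 0.3094
O = 0.0442 / √(0.5714 × 0.3094) = 0.0442 / 0.42047 = 0.1051
O = 0.1051 < 0.4 → No.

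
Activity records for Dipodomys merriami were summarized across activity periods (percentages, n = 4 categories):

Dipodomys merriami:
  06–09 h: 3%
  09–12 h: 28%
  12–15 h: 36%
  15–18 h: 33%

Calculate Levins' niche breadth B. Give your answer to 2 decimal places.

Convert percentages to proportions (divide by 100).
Σpᵢ² = 0.03² + 0.28² + 0.36² + 0.33² = 0.0009 + 0.0784 + 0.1296 + 0.1089 = 0.3178
B = 1 / 0.3178 = 3.1466

3.15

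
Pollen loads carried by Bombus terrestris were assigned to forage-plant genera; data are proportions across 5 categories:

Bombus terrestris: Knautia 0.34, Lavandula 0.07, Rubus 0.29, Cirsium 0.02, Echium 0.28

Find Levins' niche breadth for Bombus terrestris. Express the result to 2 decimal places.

Σpᵢ² = 0.34² + 0.07² + 0.29² + 0.02² + 0.28² = 0.1156 + 0.0049 + 0.0841 + 0.0004 + 0.0784 = 0.2834
B = 1 / 0.2834 = 3.5286

3.53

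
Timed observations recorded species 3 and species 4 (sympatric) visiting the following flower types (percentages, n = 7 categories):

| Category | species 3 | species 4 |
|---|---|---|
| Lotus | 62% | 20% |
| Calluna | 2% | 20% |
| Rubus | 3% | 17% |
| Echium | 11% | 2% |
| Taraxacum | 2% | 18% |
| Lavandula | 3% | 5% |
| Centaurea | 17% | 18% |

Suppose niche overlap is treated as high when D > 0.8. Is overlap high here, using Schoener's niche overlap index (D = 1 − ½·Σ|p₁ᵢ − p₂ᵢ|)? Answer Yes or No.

No

Convert percentages to proportions (divide by 100).
Σ|p₁ᵢ − p₂ᵢ| = 0.42 + 0.18 + 0.14 + 0.09 + 0.16 + 0.02 + 0.01 = 1.02
D = 1 − ½ × 1.02 = 1 − 0.510 = 0.4900
D = 0.4900 < 0.8 → No.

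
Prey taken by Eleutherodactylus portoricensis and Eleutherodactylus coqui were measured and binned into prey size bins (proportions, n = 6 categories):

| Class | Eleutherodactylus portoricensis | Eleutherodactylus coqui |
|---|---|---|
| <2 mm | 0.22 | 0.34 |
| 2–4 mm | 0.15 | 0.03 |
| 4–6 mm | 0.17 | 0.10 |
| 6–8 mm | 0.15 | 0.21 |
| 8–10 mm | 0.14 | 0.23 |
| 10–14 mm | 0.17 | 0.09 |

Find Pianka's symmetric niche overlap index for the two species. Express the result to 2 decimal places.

Σ p₁ᵢp₂ᵢ = 0.0748 + 0.0045 + 0.0170 + 0.0315 + 0.0322 + 0.0153 = 0.1753
Σp_1ᵢ² = 0.22² + 0.15² + 0.17² + 0.15² + 0.14² + 0.17² = 0.0484 + 0.0225 + 0.0289 + 0.0225 + 0.0196 + 0.0289 = 0.1708
Σp_2ᵢ² = 0.34² + 0.03² + 0.10² + 0.21² + 0.23² + 0.09² = 0.1156 + 0.0009 + 0.0100 + 0.0441 + 0.0529 + 0.0081 = 0.2316
O = 0.1753 / √(0.1708 × 0.2316) = 0.1753 / 0.19889 = 0.8814

0.88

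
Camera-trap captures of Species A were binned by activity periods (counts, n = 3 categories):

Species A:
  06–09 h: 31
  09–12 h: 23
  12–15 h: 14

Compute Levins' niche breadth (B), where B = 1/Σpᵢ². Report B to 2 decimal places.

2.74

Proportions for Species A (n=68): 31/68=0.4559, 23/68=0.3382, 14/68=0.2059
Σpᵢ² = 0.4559² + 0.3382² + 0.2059² = 0.207845 + 0.114379 + 0.042395 = 0.364619
B = 1 / 0.364619 = 2.7426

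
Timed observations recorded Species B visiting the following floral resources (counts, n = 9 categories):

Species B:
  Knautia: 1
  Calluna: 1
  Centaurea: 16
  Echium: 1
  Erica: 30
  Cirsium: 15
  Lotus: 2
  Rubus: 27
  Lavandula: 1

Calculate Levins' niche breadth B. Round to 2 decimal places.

4.17

Proportions for Species B (n=94): 1/94=0.0106, 1/94=0.0106, 16/94=0.1702, 1/94=0.0106, 30/94=0.3191, 15/94=0.1596, 2/94=0.0213, 27/94=0.2872, 1/94=0.0106
Σpᵢ² = 0.0106² + 0.0106² + 0.1702² + 0.0106² + 0.3191² + 0.1596² + 0.0213² + 0.2872² + 0.0106² = 0.000112 + 0.000112 + 0.028968 + 0.000112 + 0.101825 + 0.025472 + 0.000454 + 0.082484 + 0.000112 = 0.239651
B = 1 / 0.239651 = 4.1727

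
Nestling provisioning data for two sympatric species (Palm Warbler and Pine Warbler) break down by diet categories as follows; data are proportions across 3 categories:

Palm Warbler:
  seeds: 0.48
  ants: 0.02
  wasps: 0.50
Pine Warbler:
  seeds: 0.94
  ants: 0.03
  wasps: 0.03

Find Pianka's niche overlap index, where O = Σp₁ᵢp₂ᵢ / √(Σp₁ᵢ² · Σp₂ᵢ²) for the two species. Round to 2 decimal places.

0.72

Σ p₁ᵢp₂ᵢ = 0.4512 + 0.0006 + 0.0150 = 0.4668
Σp_1ᵢ² = 0.48² + 0.02² + 0.50² = 0.2304 + 0.0004 + 0.2500 = 0.4808
Σp_2ᵢ² = 0.94² + 0.03² + 0.03² = 0.8836 + 0.0009 + 0.0009 = 0.8854
O = 0.4668 / √(0.4808 × 0.8854) = 0.4668 / 0.65246 = 0.7154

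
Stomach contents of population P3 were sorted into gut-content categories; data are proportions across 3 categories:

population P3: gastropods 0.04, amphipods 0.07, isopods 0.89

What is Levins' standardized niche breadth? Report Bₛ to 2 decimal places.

Σpᵢ² = 0.04² + 0.07² + 0.89² = 0.0016 + 0.0049 + 0.7921 = 0.7986
B = 1 / 0.7986 = 1.2522
Bₛ = (B − 1)/(n − 1) = (1.2522 − 1)/(3 − 1) = 0.2522/2 = 0.1261

0.13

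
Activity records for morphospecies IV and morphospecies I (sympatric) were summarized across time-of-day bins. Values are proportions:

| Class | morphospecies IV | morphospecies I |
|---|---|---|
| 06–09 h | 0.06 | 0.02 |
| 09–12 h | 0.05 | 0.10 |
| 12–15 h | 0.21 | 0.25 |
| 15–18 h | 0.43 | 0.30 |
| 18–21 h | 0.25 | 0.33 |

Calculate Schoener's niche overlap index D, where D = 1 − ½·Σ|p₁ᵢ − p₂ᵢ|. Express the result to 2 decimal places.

Σ|p₁ᵢ − p₂ᵢ| = 0.04 + 0.05 + 0.04 + 0.13 + 0.08 = 0.34
D = 1 − ½ × 0.34 = 1 − 0.170 = 0.8300

0.83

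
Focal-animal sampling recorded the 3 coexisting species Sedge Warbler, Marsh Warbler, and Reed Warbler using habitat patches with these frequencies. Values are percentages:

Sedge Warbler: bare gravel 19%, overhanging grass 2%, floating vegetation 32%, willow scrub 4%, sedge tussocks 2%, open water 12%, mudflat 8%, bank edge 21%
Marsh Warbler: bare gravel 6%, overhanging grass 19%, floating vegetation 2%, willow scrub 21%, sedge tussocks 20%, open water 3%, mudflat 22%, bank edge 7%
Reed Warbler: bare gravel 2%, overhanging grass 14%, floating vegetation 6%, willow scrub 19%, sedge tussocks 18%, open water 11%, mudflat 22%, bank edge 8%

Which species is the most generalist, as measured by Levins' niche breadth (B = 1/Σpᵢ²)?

Convert percentages to proportions (divide by 100).
Σp_Sedgᵢ² = 0.19² + 0.02² + 0.32² + 0.04² + 0.02² + 0.12² + 0.08² + 0.21² = 0.0361 + 0.0004 + 0.1024 + 0.0016 + 0.0004 + 0.0144 + 0.0064 + 0.0441 = 0.2058
B_Sedg = 1 / 0.2058 = 4.8591
Σp_Marsᵢ² = 0.06² + 0.19² + 0.02² + 0.21² + 0.20² + 0.03² + 0.22² + 0.07² = 0.0036 + 0.0361 + 0.0004 + 0.0441 + 0.0400 + 0.0009 + 0.0484 + 0.0049 = 0.1784
B_Mars = 1 / 0.1784 = 5.6054
Σp_Reedᵢ² = 0.02² + 0.14² + 0.06² + 0.19² + 0.18² + 0.11² + 0.22² + 0.08² = 0.0004 + 0.0196 + 0.0036 + 0.0361 + 0.0324 + 0.0121 + 0.0484 + 0.0064 = 0.1590
B_Reed = 1 / 0.1590 = 6.2893
Highest B → broadest niche (most generalist): Reed Warbler (B = 6.29).

Reed Warbler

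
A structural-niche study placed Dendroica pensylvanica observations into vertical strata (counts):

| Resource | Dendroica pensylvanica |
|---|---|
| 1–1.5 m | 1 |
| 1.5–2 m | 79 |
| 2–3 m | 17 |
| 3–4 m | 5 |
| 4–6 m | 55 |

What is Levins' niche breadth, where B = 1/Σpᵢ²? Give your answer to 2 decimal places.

2.57

Proportions for Dendroica pensylvanica (n=157): 1/157=0.0064, 79/157=0.5032, 17/157=0.1083, 5/157=0.0318, 55/157=0.3503
Σpᵢ² = 0.0064² + 0.5032² + 0.1083² + 0.0318² + 0.3503² = 0.000041 + 0.253210 + 0.011729 + 0.001011 + 0.122710 = 0.388701
B = 1 / 0.388701 = 2.5727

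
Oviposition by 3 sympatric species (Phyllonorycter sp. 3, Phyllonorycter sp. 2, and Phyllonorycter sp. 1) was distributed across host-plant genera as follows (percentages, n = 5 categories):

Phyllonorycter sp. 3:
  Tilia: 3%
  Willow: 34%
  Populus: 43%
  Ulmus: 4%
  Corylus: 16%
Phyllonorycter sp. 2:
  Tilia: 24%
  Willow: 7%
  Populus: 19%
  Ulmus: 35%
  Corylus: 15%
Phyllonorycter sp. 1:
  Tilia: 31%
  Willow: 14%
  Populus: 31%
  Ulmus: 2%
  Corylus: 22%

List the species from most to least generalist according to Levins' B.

Convert percentages to proportions (divide by 100).
Σp_3ᵢ² = 0.03² + 0.34² + 0.43² + 0.04² + 0.16² = 0.0009 + 0.1156 + 0.1849 + 0.0016 + 0.0256 = 0.3286
B_3 = 1 / 0.3286 = 3.0432
Σp_2ᵢ² = 0.24² + 0.07² + 0.19² + 0.35² + 0.15² = 0.0576 + 0.0049 + 0.0361 + 0.1225 + 0.0225 = 0.2436
B_2 = 1 / 0.2436 = 4.1051
Σp_1ᵢ² = 0.31² + 0.14² + 0.31² + 0.02² + 0.22² = 0.0961 + 0.0196 + 0.0961 + 0.0004 + 0.0484 = 0.2606
B_1 = 1 / 0.2606 = 3.8373
Ranking by B (broadest → narrowest): Phyllonorycter sp. 2 (4.11) > Phyllonorycter sp. 1 (3.84) > Phyllonorycter sp. 3 (3.04)

Phyllonorycter sp. 2 > Phyllonorycter sp. 1 > Phyllonorycter sp. 3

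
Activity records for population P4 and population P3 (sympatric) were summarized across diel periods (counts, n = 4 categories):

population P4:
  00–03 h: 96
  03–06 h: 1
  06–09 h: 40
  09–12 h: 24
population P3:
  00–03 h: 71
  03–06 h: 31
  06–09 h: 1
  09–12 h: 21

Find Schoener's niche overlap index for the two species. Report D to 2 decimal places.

0.74

Proportions for population P4 (n=161): 96/161=0.5963, 1/161=0.0062, 40/161=0.2484, 24/161=0.1491
Proportions for population P3 (n=124): 71/124=0.5726, 31/124=0.2500, 1/124=0.0081, 21/124=0.1694
Σ|p₁ᵢ − p₂ᵢ| = 0.0237 + 0.2438 + 0.2403 + 0.0203 = 0.5281
D = 1 − ½ × 0.5281 = 1 − 0.26405 = 0.73595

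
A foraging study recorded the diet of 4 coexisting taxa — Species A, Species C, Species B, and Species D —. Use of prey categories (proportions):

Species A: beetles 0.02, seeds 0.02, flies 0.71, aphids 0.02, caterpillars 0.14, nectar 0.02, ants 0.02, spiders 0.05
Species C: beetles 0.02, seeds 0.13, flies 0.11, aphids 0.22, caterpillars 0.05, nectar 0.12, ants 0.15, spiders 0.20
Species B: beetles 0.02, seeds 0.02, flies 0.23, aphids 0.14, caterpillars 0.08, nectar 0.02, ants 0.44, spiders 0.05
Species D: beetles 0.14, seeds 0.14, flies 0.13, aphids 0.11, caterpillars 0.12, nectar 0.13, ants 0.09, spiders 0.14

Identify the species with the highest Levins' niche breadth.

Σp_Aᵢ² = 0.02² + 0.02² + 0.71² + 0.02² + 0.14² + 0.02² + 0.02² + 0.05² = 0.0004 + 0.0004 + 0.5041 + 0.0004 + 0.0196 + 0.0004 + 0.0004 + 0.0025 = 0.5282
B_A = 1 / 0.5282 = 1.8932
Σp_Cᵢ² = 0.02² + 0.13² + 0.11² + 0.22² + 0.05² + 0.12² + 0.15² + 0.20² = 0.0004 + 0.0169 + 0.0121 + 0.0484 + 0.0025 + 0.0144 + 0.0225 + 0.0400 = 0.1572
B_C = 1 / 0.1572 = 6.3613
Σp_Bᵢ² = 0.02² + 0.02² + 0.23² + 0.14² + 0.08² + 0.02² + 0.44² + 0.05² = 0.0004 + 0.0004 + 0.0529 + 0.0196 + 0.0064 + 0.0004 + 0.1936 + 0.0025 = 0.2762
B_B = 1 / 0.2762 = 3.6206
Σp_Dᵢ² = 0.14² + 0.14² + 0.13² + 0.11² + 0.12² + 0.13² + 0.09² + 0.14² = 0.0196 + 0.0196 + 0.0169 + 0.0121 + 0.0144 + 0.0169 + 0.0081 + 0.0196 = 0.1272
B_D = 1 / 0.1272 = 7.8616
Highest B → broadest niche (most generalist): Species D (B = 7.86).

Species D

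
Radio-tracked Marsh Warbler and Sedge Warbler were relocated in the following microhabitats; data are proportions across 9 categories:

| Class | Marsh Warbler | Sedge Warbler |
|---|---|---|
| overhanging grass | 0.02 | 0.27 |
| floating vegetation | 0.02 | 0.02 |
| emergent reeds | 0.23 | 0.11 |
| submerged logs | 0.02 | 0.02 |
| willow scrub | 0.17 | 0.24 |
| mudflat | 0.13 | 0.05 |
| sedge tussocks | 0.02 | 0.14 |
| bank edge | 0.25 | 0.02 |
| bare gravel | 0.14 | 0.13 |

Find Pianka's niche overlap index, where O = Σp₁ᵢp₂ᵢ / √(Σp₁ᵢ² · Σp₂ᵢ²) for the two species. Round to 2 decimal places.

0.57

Σ p₁ᵢp₂ᵢ = 0.0054 + 0.0004 + 0.0253 + 0.0004 + 0.0408 + 0.0065 + 0.0028 + 0.0050 + 0.0182 = 0.1048
Σp_1ᵢ² = 0.02² + 0.02² + 0.23² + 0.02² + 0.17² + 0.13² + 0.02² + 0.25² + 0.14² = 0.0004 + 0.0004 + 0.0529 + 0.0004 + 0.0289 + 0.0169 + 0.0004 + 0.0625 + 0.0196 = 0.1824
Σp_2ᵢ² = 0.27² + 0.02² + 0.11² + 0.02² + 0.24² + 0.05² + 0.14² + 0.02² + 0.13² = 0.0729 + 0.0004 + 0.0121 + 0.0004 + 0.0576 + 0.0025 + 0.0196 + 0.0004 + 0.0169 = 0.1828
O = 0.1048 / √(0.1824 × 0.1828) = 0.1048 / 0.18260 = 0.5739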